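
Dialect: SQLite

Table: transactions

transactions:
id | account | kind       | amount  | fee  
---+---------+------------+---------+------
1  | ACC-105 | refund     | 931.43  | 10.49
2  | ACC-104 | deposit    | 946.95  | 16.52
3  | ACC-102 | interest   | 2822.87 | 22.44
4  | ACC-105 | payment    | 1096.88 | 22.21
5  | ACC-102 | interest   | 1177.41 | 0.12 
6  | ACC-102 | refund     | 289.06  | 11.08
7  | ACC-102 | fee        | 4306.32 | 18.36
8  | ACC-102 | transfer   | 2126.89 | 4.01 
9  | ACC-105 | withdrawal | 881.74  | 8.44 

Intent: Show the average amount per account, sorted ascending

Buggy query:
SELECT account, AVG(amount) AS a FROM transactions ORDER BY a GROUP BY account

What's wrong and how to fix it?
Bug: ORDER BY appears before GROUP BY; SQL clause order requires GROUP BY first

Fix: Move ORDER BY to the end, after GROUP BY

Corrected query:
SELECT account, AVG(amount) AS a FROM transactions GROUP BY account ORDER BY a

Result:
account | a         
--------+-----------
ACC-104 | 946.95    
ACC-105 | 970.016667
ACC-102 | 2144.51   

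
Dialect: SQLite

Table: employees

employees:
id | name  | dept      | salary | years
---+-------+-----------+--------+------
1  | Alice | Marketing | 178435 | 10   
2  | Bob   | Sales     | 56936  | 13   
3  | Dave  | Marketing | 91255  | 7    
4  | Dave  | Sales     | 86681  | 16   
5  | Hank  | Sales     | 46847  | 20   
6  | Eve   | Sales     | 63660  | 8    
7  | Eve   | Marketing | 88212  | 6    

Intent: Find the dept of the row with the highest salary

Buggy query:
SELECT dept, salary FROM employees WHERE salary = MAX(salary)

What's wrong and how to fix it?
Bug: MAX(salary) is an aggregate and cannot be used directly in WHERE

Fix: Use a subquery: WHERE salary = (SELECT MAX(salary) FROM employees)

Corrected query:
SELECT dept, salary FROM employees WHERE salary = (SELECT MAX(salary) FROM employees)

Result:
dept      | salary
----------+-------
Marketing | 178435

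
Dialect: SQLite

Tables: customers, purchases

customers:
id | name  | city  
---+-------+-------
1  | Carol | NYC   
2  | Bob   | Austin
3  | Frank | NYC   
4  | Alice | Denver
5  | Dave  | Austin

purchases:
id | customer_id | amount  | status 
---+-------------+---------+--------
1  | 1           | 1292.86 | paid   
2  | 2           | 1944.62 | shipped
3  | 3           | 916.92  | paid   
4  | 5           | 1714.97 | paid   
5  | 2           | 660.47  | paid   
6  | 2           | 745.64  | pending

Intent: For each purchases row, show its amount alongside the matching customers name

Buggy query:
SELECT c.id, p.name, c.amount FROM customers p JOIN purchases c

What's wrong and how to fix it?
Bug: Missing join condition: each purchases row is matched to all customers rows instead of just its own

Fix: Specify the join condition linking the foreign key to the parent id

Corrected query:
SELECT c.id, p.name, c.amount FROM customers p JOIN purchases c ON c.customer_id = p.id

Result:
id | name  | amount 
---+-------+--------
1  | Carol | 1292.86
2  | Bob   | 1944.62
3  | Frank | 916.92 
4  | Dave  | 1714.97
5  | Bob   | 660.47 
6  | Bob   | 745.64 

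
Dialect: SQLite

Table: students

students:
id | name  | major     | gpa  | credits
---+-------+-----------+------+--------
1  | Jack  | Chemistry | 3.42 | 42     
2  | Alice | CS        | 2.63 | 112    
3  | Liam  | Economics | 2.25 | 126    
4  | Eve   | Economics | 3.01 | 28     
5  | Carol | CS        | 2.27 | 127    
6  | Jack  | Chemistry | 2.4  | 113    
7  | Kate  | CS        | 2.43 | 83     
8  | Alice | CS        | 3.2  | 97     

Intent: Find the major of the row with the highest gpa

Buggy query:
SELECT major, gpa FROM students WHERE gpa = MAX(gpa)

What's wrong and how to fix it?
Bug: WHERE is evaluated per row; an aggregate over the whole table isn't defined there

Fix: Wrap MAX in a scalar subquery so WHERE compares against a single value

Corrected query:
SELECT major, gpa FROM students WHERE gpa = (SELECT MAX(gpa) FROM students)

Result:
major     | gpa 
----------+-----
Chemistry | 3.42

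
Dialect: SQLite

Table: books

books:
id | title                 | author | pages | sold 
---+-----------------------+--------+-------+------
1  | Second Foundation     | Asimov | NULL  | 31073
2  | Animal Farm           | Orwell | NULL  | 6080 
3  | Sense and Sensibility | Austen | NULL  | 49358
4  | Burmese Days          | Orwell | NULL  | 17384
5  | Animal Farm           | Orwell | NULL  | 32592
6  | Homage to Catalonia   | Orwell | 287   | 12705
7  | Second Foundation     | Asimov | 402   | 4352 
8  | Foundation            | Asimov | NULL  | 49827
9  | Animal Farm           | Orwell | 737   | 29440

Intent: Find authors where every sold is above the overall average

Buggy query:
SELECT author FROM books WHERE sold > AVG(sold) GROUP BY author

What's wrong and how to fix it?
Bug: WHERE evaluates per row before aggregation, so AVG() is unavailable

Fix: Compute the overall average in a scalar subquery and compare each group's MIN against it in HAVING

Corrected query:
SELECT author FROM books GROUP BY author HAVING MIN(sold) > (SELECT AVG(sold) FROM books)

Result:
author
------
Austen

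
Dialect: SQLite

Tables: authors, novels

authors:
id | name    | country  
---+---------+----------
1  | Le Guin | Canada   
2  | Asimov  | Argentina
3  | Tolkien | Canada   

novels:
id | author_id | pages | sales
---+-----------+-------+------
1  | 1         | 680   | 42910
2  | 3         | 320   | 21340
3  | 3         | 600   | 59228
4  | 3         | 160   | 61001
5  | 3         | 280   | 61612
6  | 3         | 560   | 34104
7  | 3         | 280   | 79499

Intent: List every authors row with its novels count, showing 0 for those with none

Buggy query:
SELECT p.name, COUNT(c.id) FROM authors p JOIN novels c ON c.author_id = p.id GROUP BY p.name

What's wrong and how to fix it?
Bug: An inner join excludes parents with zero children

Fix: Switch to LEFT JOIN to retain unmatched parent rows

Corrected query:
SELECT p.name, COUNT(c.id) FROM authors p LEFT JOIN novels c ON c.author_id = p.id GROUP BY p.name

Result:
name    | COUNT(c.id)
--------+------------
Asimov  | 0          
Le Guin | 1          
Tolkien | 6          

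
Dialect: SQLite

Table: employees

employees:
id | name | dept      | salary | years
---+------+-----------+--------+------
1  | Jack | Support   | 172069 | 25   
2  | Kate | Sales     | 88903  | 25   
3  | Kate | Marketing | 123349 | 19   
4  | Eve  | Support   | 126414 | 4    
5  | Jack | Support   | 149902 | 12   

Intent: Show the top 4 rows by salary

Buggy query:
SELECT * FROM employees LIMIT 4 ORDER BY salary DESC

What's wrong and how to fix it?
Bug: LIMIT must come after ORDER BY

Fix: Swap the clauses: ORDER BY first, then LIMIT

Corrected query:
SELECT * FROM employees ORDER BY salary DESC LIMIT 4

Result:
id | name | dept      | salary | years
---+------+-----------+--------+------
1  | Jack | Support   | 172069 | 25   
5  | Jack | Support   | 149902 | 12   
4  | Eve  | Support   | 126414 | 4    
3  | Kate | Marketing | 123349 | 19   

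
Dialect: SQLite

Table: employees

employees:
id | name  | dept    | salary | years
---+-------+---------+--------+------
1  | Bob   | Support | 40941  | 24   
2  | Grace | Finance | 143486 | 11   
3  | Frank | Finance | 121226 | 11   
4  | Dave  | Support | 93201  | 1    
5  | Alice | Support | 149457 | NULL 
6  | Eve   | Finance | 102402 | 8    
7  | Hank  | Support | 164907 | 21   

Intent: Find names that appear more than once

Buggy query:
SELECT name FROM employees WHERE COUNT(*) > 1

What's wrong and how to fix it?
Bug: COUNT(*) is an aggregate and cannot be used in WHERE

Fix: GROUP BY name, then filter groups with HAVING COUNT(*) > 1

Corrected query:
SELECT name FROM employees GROUP BY name HAVING COUNT(*) > 1

Result:
(no rows)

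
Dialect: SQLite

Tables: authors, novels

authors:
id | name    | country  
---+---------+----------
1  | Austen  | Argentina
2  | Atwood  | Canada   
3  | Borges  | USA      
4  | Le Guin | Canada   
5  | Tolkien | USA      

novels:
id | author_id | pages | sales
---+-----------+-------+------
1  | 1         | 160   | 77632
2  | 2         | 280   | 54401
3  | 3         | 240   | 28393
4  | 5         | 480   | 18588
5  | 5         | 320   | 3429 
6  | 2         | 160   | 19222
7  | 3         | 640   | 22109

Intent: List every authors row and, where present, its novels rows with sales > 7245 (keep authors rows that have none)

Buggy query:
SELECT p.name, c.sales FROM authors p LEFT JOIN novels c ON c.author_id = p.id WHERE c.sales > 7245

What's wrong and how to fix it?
Bug: A WHERE condition on the right-hand table after LEFT JOIN drops unmatched parents

Fix: Move the right-table condition into the ON clause so unmatched parents are kept

Corrected query:
SELECT p.name, c.sales FROM authors p LEFT JOIN novels c ON c.author_id = p.id AND c.sales > 7245

Result:
name    | sales
--------+------
Austen  | 77632
Atwood  | 19222
Atwood  | 54401
Borges  | 22109
Borges  | 28393
Le Guin | NULL 
Tolkien | 18588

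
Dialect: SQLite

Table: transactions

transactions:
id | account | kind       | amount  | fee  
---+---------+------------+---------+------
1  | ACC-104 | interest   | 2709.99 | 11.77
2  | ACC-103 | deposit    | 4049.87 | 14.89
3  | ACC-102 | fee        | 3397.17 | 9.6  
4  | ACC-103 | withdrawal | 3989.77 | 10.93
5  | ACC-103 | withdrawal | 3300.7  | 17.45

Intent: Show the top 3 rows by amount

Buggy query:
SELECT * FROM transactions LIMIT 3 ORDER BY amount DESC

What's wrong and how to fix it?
Bug: LIMIT must come after ORDER BY

Fix: Sort with ORDER BY, then apply LIMIT

Corrected query:
SELECT * FROM transactions ORDER BY amount DESC LIMIT 3

Result:
id | account | kind       | amount  | fee  
---+---------+------------+---------+------
2  | ACC-103 | deposit    | 4049.87 | 14.89
4  | ACC-103 | withdrawal | 3989.77 | 10.93
3  | ACC-102 | fee        | 3397.17 | 9.6  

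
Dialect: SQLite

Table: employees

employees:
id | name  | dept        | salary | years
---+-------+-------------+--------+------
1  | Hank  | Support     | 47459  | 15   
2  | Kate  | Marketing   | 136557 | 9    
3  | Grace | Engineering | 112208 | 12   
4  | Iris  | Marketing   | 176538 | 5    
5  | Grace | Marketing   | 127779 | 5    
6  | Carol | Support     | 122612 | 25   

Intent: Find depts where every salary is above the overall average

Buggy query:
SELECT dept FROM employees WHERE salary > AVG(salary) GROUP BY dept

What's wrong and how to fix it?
Bug: WHERE evaluates per row before aggregation, so AVG() is unavailable

Fix: Use a subquery for AVG and a HAVING MIN(...) filter so the condition holds for every row in the group

Corrected query:
SELECT dept FROM employees GROUP BY dept HAVING MIN(salary) > (SELECT AVG(salary) FROM employees)

Result:
dept     
---------
Marketing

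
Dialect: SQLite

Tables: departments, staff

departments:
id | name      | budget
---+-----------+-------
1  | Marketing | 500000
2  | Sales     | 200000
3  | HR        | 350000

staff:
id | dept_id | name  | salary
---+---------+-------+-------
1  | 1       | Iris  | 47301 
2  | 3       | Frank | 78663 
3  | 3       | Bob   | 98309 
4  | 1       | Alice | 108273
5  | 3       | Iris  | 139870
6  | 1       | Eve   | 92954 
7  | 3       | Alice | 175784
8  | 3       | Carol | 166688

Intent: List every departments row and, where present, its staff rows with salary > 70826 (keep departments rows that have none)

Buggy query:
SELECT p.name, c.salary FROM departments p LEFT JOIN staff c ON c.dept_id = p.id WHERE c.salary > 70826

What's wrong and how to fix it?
Bug: Filtering c.salary in WHERE discards the NULL rows produced by LEFT JOIN, turning it into an inner join

Fix: Put 'c.salary > 70826' in the JOIN's ON clause instead of WHERE

Corrected query:
SELECT p.name, c.salary FROM departments p LEFT JOIN staff c ON c.dept_id = p.id AND c.salary > 70826

Result:
name      | salary
----------+-------
Marketing | 92954 
Marketing | 108273
Sales     | NULL  
HR        | 78663 
HR        | 98309 
HR        | 139870
HR        | 166688
HR        | 175784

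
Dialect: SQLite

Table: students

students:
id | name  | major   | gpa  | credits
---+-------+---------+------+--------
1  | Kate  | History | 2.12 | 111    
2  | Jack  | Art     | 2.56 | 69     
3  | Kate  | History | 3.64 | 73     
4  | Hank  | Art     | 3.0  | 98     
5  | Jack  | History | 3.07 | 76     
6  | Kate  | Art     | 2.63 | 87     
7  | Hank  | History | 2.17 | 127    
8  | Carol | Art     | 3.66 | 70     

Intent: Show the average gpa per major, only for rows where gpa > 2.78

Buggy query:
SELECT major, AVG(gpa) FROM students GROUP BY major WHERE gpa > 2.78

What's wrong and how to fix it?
Bug: Row-level WHERE must come before GROUP BY in the clause order

Fix: Move the WHERE clause before GROUP BY

Corrected query:
SELECT major, AVG(gpa) FROM students WHERE gpa > 2.78 GROUP BY major

Result:
major   | AVG(gpa)
--------+---------
Art     | 3.33    
History | 3.355   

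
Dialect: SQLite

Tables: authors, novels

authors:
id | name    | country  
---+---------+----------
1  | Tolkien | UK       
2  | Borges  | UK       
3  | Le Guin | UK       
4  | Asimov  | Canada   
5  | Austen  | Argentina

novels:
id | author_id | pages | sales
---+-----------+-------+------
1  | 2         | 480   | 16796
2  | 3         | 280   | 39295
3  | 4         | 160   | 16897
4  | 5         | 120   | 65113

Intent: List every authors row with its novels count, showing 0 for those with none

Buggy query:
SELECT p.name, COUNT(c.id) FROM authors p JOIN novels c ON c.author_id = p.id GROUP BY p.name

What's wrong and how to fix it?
Bug: INNER JOIN drops authors rows that have no matching novels rows

Fix: Use LEFT JOIN so parents without children still appear (COUNT(c.id) gives 0)

Corrected query:
SELECT p.name, COUNT(c.id) FROM authors p LEFT JOIN novels c ON c.author_id = p.id GROUP BY p.name

Result:
name    | COUNT(c.id)
--------+------------
Asimov  | 1          
Austen  | 1          
Borges  | 1          
Le Guin | 1          
Tolkien | 0          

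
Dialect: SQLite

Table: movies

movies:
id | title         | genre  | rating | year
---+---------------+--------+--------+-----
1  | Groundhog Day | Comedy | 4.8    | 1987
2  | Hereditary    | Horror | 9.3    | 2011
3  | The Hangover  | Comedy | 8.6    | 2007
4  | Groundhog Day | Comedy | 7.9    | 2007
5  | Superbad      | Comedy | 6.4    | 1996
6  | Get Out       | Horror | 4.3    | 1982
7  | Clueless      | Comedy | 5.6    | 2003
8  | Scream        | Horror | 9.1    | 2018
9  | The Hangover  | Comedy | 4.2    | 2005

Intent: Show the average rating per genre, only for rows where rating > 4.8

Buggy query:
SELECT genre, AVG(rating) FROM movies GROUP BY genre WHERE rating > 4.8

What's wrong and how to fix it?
Bug: Row-level WHERE must come before GROUP BY in the clause order

Fix: Place WHERE between FROM and GROUP BY

Corrected query:
SELECT genre, AVG(rating) FROM movies WHERE rating > 4.8 GROUP BY genre

Result:
genre  | AVG(rating)
-------+------------
Comedy | 7.125      
Horror | 9.2        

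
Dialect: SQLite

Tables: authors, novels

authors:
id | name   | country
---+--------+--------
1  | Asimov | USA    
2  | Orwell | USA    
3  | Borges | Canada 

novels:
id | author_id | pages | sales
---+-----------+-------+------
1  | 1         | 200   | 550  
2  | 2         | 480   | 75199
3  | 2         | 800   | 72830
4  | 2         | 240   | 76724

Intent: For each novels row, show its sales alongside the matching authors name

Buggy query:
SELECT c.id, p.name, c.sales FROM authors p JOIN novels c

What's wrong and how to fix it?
Bug: Missing join condition: each novels row is matched to all authors rows instead of just its own

Fix: Specify the join condition linking the foreign key to the parent id

Corrected query:
SELECT c.id, p.name, c.sales FROM authors p JOIN novels c ON c.author_id = p.id

Result:
id | name   | sales
---+--------+------
1  | Asimov | 550  
2  | Orwell | 75199
3  | Orwell | 72830
4  | Orwell | 76724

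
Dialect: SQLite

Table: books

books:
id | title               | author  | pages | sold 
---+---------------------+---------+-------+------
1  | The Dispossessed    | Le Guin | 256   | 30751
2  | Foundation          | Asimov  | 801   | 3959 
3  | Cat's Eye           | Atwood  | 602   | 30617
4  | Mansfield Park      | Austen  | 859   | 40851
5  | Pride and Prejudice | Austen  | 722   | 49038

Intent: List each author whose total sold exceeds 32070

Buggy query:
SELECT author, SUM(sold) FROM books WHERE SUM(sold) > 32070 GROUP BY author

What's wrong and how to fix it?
Bug: Aggregate functions cannot appear in a WHERE clause

Fix: Use HAVING (which filters groups after aggregation) instead of WHERE

Corrected query:
SELECT author, SUM(sold) FROM books GROUP BY author HAVING SUM(sold) > 32070

Result:
author | SUM(sold)
-------+----------
Austen | 89889    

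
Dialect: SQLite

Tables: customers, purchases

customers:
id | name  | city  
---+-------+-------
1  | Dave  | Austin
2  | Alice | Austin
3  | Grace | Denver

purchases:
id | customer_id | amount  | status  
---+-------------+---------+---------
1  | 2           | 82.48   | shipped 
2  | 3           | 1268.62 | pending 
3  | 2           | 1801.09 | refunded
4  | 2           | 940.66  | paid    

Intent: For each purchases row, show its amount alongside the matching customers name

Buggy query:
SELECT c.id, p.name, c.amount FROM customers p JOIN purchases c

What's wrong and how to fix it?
Bug: JOIN with no ON clause produces a cartesian product; every purchases row pairs with every customers row

Fix: Specify the join condition linking the foreign key to the parent id

Corrected query:
SELECT c.id, p.name, c.amount FROM customers p JOIN purchases c ON c.customer_id = p.id

Result:
id | name  | amount 
---+-------+--------
1  | Alice | 82.48  
2  | Grace | 1268.62
3  | Alice | 1801.09
4  | Alice | 940.66 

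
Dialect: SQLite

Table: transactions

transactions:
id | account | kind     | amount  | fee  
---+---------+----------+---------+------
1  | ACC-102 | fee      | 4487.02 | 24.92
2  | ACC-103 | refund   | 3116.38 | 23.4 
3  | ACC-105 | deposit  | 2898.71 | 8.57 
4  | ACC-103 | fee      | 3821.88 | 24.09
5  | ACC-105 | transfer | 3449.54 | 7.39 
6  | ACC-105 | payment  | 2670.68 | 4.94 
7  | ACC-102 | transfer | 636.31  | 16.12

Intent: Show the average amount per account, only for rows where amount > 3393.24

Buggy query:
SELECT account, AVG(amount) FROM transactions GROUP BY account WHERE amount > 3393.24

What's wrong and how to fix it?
Bug: Row-level WHERE must come before GROUP BY in the clause order

Fix: Place WHERE between FROM and GROUP BY

Corrected query:
SELECT account, AVG(amount) FROM transactions WHERE amount > 3393.24 GROUP BY account

Result:
account | AVG(amount)
--------+------------
ACC-102 | 4487.02    
ACC-103 | 3821.88    
ACC-105 | 3449.54    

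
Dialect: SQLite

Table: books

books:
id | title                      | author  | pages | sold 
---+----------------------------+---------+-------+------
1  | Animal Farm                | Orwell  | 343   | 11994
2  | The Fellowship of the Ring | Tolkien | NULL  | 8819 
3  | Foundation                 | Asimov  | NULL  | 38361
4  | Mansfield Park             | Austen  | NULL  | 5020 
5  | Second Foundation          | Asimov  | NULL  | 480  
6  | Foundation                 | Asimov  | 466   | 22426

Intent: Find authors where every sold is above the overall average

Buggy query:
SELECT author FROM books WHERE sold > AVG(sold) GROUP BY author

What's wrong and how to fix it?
Bug: WHERE evaluates per row before aggregation, so AVG() is unavailable

Fix: Use a subquery for AVG and a HAVING MIN(...) filter so the condition holds for every row in the group

Corrected query:
SELECT author FROM books GROUP BY author HAVING MIN(sold) > (SELECT AVG(sold) FROM books)

Result:
(no rows)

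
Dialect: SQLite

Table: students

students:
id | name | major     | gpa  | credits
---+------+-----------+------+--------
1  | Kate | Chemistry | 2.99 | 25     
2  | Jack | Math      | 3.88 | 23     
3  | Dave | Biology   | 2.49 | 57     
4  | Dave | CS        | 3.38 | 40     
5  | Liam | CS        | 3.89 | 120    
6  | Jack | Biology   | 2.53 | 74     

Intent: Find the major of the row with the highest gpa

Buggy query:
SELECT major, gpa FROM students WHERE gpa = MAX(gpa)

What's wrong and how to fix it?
Bug: MAX(gpa) is an aggregate and cannot be used directly in WHERE

Fix: Wrap MAX in a scalar subquery so WHERE compares against a single value

Corrected query:
SELECT major, gpa FROM students WHERE gpa = (SELECT MAX(gpa) FROM students)

Result:
major | gpa 
------+-----
CS    | 3.89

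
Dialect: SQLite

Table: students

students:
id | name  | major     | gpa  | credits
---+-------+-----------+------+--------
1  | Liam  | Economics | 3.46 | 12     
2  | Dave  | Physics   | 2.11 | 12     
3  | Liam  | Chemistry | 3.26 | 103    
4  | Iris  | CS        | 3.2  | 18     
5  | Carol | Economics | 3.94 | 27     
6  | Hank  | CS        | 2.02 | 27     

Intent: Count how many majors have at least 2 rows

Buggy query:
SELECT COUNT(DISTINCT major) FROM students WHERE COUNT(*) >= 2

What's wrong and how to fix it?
Bug: COUNT(*) cannot appear in WHERE; the per-group count doesn't exist yet

Fix: Use a subquery that GROUPs and filters with HAVING, then count its rows

Corrected query:
SELECT COUNT(*) FROM (SELECT major FROM students GROUP BY major HAVING COUNT(*) >= 2)

Result:
COUNT(*)
--------
2       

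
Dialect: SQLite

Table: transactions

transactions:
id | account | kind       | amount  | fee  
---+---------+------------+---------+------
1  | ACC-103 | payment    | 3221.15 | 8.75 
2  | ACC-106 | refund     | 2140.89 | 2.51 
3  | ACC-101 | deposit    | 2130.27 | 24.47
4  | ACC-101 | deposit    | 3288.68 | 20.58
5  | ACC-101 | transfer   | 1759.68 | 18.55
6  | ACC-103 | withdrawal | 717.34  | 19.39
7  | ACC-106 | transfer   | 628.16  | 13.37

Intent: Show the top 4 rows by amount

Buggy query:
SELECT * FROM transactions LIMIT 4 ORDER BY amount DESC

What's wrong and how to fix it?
Bug: ORDER BY cannot follow LIMIT; LIMIT is the final clause

Fix: Sort with ORDER BY, then apply LIMIT

Corrected query:
SELECT * FROM transactions ORDER BY amount DESC LIMIT 4

Result:
id | account | kind    | amount  | fee  
---+---------+---------+---------+------
4  | ACC-101 | deposit | 3288.68 | 20.58
1  | ACC-103 | payment | 3221.15 | 8.75 
2  | ACC-106 | refund  | 2140.89 | 2.51 
3  | ACC-101 | deposit | 2130.27 | 24.47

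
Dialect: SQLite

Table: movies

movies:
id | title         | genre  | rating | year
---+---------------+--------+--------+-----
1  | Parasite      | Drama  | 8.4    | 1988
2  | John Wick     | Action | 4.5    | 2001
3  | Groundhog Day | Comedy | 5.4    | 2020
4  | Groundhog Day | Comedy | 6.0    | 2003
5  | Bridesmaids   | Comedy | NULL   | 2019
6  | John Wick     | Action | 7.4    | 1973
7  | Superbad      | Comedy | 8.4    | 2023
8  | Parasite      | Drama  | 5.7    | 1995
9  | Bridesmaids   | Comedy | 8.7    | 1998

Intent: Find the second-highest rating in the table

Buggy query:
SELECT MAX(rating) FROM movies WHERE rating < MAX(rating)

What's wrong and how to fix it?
Bug: MAX(rating) on the right of the comparison is an aggregate-in-WHERE error

Fix: Put the inner MAX in a scalar subquery

Corrected query:
SELECT MAX(rating) FROM movies WHERE rating < (SELECT MAX(rating) FROM movies)

Result:
MAX(rating)
-----------
8.4        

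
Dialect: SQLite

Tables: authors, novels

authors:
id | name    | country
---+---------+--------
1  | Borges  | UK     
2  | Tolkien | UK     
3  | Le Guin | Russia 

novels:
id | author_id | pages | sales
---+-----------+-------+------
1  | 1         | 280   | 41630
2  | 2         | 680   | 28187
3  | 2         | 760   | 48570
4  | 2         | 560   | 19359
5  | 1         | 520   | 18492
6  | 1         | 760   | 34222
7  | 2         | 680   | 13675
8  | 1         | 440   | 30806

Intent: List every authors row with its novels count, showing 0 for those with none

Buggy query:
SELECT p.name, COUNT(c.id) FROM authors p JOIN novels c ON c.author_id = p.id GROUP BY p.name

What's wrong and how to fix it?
Bug: INNER JOIN drops authors rows that have no matching novels rows

Fix: Switch to LEFT JOIN to retain unmatched parent rows

Corrected query:
SELECT p.name, COUNT(c.id) FROM authors p LEFT JOIN novels c ON c.author_id = p.id GROUP BY p.name

Result:
name    | COUNT(c.id)
--------+------------
Borges  | 4          
Le Guin | 0          
Tolkien | 4          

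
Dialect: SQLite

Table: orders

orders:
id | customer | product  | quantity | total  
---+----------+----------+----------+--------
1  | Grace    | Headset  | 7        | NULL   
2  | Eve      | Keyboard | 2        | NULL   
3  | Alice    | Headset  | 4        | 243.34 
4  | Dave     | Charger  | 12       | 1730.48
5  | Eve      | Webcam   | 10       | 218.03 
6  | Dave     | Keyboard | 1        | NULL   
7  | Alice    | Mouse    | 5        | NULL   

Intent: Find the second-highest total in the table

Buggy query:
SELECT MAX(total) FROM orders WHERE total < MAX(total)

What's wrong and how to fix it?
Bug: MAX(total) on the right of the comparison is an aggregate-in-WHERE error

Fix: Put the inner MAX in a scalar subquery

Corrected query:
SELECT MAX(total) FROM orders WHERE total < (SELECT MAX(total) FROM orders)

Result:
MAX(total)
----------
243.34    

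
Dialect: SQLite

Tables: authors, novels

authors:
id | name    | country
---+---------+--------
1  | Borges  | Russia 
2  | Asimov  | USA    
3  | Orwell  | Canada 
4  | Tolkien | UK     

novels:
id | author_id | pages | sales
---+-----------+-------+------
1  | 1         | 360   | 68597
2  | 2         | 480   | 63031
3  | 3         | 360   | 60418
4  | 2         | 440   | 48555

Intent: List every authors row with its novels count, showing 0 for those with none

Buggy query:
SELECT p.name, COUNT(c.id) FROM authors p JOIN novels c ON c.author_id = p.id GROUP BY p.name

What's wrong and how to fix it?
Bug: An inner join excludes parents with zero children

Fix: Switch to LEFT JOIN to retain unmatched parent rows

Corrected query:
SELECT p.name, COUNT(c.id) FROM authors p LEFT JOIN novels c ON c.author_id = p.id GROUP BY p.name

Result:
name    | COUNT(c.id)
--------+------------
Asimov  | 2          
Borges  | 1          
Orwell  | 1          
Tolkien | 0          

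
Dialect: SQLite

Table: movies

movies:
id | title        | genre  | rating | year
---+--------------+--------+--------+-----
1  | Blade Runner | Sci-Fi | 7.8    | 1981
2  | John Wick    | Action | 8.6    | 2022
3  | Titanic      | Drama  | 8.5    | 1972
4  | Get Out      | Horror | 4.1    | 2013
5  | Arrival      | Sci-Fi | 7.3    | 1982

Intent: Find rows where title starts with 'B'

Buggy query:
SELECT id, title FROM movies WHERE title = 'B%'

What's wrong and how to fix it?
Bug: '=' compares the literal string including the % character; pattern matching needs LIKE

Fix: Replace '=' with LIKE so 'B%' is treated as a pattern

Corrected query:
SELECT id, title FROM movies WHERE title LIKE 'B%'

Result:
id | title       
---+-------------
1  | Blade Runner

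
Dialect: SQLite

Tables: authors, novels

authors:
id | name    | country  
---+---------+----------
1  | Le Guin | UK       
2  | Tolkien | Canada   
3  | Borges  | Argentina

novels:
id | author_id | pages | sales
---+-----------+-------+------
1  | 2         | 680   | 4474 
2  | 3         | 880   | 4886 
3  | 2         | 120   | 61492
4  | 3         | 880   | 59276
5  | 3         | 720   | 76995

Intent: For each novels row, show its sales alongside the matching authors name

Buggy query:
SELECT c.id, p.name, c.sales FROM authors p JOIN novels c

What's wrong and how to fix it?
Bug: Missing join condition: each novels row is matched to all authors rows instead of just its own

Fix: Specify the join condition linking the foreign key to the parent id

Corrected query:
SELECT c.id, p.name, c.sales FROM authors p JOIN novels c ON c.author_id = p.id

Result:
id | name    | sales
---+---------+------
1  | Tolkien | 4474 
2  | Borges  | 4886 
3  | Tolkien | 61492
4  | Borges  | 59276
5  | Borges  | 76995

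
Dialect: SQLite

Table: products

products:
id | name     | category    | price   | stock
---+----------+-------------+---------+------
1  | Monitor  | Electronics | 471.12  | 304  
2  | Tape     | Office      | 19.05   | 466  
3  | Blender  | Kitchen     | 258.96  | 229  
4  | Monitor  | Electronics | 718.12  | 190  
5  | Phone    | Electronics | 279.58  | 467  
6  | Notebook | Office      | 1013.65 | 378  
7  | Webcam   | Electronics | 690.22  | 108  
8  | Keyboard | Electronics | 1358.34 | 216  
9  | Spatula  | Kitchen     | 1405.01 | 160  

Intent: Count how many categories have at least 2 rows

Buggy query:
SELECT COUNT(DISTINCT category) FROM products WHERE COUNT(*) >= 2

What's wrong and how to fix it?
Bug: COUNT(*) cannot appear in WHERE; the per-group count doesn't exist yet

Fix: Group first with HAVING COUNT(*) >= 2, then COUNT the resulting groups

Corrected query:
SELECT COUNT(*) FROM (SELECT category FROM products GROUP BY category HAVING COUNT(*) >= 2)

Result:
COUNT(*)
--------
3       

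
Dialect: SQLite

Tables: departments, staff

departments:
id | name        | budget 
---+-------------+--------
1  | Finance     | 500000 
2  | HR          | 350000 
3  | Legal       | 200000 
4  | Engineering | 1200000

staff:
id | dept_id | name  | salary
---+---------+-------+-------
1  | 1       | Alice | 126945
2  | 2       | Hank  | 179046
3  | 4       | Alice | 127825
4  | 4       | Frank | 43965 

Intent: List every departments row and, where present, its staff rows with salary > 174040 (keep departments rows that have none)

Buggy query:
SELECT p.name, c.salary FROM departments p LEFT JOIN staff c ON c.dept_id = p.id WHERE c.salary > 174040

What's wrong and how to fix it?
Bug: A WHERE condition on the right-hand table after LEFT JOIN drops unmatched parents

Fix: Move the right-table condition into the ON clause so unmatched parents are kept

Corrected query:
SELECT p.name, c.salary FROM departments p LEFT JOIN staff c ON c.dept_id = p.id AND c.salary > 174040

Result:
name        | salary
------------+-------
Finance     | NULL  
HR          | 179046
Legal       | NULL  
Engineering | NULL  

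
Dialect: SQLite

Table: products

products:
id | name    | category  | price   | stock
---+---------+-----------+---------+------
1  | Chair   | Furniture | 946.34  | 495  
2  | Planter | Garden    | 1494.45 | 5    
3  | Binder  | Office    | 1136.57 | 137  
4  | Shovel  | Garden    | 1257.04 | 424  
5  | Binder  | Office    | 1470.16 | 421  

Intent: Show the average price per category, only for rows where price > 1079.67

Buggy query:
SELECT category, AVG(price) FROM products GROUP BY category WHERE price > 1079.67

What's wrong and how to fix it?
Bug: WHERE cannot follow GROUP BY

Fix: Place WHERE between FROM and GROUP BY

Corrected query:
SELECT category, AVG(price) FROM products WHERE price > 1079.67 GROUP BY category

Result:
category | AVG(price)
---------+-----------
Garden   | 1375.745  
Office   | 1303.365  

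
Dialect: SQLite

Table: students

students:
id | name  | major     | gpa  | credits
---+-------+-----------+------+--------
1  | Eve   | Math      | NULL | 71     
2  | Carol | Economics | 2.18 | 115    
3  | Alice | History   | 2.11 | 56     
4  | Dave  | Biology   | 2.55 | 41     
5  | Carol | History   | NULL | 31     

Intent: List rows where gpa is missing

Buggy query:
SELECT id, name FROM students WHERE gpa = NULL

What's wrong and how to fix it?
Bug: '= NULL' is always unknown in SQL three-valued logic, so no rows match

Fix: Replace '= NULL' with 'IS NULL'

Corrected query:
SELECT id, name FROM students WHERE gpa IS NULL

Result:
id | name 
---+------
1  | Eve  
5  | Carol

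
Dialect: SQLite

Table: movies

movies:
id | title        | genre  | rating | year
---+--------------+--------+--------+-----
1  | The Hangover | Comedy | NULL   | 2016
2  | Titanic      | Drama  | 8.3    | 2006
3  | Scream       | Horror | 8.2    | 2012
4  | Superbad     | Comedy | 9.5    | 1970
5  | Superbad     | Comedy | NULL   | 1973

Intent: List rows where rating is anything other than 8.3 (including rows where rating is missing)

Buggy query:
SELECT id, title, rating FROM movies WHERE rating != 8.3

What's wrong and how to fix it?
Bug: 'rating != 8.3' is unknown when rating is NULL, so NULL rows are silently excluded

Fix: Handle NULL separately with IS NULL alongside the inequality

Corrected query:
SELECT id, title, rating FROM movies WHERE rating != 8.3 OR rating IS NULL

Result:
id | title        | rating
---+--------------+-------
1  | The Hangover | NULL  
3  | Scream       | 8.2   
4  | Superbad     | 9.5   
5  | Superbad     | NULL  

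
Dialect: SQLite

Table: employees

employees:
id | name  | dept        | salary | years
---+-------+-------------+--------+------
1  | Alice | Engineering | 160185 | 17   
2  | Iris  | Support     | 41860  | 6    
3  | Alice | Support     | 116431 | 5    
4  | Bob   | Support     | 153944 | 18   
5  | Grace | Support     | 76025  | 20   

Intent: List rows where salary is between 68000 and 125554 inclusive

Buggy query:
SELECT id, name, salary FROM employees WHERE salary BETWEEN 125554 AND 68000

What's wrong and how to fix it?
Bug: The bounds are reversed; BETWEEN a AND b requires a <= b to match anything

Fix: Write BETWEEN 68000 AND 125554

Corrected query:
SELECT id, name, salary FROM employees WHERE salary BETWEEN 68000 AND 125554

Result:
id | name  | salary
---+-------+-------
3  | Alice | 116431
5  | Grace | 76025 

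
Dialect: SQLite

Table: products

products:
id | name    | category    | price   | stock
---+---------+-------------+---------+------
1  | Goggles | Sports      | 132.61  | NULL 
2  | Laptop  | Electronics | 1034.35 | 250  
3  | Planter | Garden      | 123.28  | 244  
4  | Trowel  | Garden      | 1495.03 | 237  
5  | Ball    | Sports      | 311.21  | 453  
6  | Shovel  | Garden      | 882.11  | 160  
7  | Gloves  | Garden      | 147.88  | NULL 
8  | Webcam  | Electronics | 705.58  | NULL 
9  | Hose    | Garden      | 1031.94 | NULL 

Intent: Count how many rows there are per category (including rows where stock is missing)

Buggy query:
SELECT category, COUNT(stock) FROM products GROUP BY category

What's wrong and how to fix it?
Bug: COUNT(stock) skips NULLs, so groups with missing stock are undercounted

Fix: Use COUNT(*) to count all rows regardless of NULL

Corrected query:
SELECT category, COUNT(*) FROM products GROUP BY category

Result:
category    | COUNT(*)
------------+---------
Electronics | 2       
Garden      | 5       
Sports      | 2       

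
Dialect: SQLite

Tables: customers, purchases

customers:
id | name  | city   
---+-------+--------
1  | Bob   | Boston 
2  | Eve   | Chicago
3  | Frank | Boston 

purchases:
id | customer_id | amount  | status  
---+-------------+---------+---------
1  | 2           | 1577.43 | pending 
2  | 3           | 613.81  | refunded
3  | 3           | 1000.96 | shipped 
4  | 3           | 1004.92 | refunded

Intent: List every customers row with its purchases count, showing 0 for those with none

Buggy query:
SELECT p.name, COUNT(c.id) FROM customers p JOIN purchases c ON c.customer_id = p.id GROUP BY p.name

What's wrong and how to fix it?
Bug: An inner join excludes parents with zero children

Fix: Use LEFT JOIN so parents without children still appear (COUNT(c.id) gives 0)

Corrected query:
SELECT p.name, COUNT(c.id) FROM customers p LEFT JOIN purchases c ON c.customer_id = p.id GROUP BY p.name

Result:
name  | COUNT(c.id)
------+------------
Bob   | 0          
Eve   | 1          
Frank | 3          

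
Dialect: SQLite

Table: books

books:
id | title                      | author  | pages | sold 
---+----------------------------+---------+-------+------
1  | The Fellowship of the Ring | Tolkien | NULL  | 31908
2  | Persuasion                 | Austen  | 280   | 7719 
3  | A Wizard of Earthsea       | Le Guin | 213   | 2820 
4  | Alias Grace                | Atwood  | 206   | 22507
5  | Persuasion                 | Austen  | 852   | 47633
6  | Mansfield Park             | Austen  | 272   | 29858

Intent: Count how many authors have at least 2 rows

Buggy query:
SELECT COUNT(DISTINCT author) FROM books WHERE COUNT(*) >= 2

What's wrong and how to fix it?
Bug: COUNT(*) cannot appear in WHERE; the per-group count doesn't exist yet

Fix: Use a subquery that GROUPs and filters with HAVING, then count its rows

Corrected query:
SELECT COUNT(*) FROM (SELECT author FROM books GROUP BY author HAVING COUNT(*) >= 2)

Result:
COUNT(*)
--------
1       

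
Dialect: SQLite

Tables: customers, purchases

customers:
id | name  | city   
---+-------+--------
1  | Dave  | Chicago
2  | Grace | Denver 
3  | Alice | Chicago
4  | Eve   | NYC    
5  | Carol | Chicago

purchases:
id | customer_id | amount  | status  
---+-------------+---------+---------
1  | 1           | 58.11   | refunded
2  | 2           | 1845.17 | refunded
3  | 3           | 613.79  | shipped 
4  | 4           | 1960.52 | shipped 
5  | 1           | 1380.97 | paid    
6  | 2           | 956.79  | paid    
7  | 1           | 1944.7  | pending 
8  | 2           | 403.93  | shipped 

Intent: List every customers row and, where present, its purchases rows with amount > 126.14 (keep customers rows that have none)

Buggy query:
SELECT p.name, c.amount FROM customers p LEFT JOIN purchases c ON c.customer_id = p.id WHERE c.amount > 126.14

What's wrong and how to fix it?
Bug: Filtering c.amount in WHERE discards the NULL rows produced by LEFT JOIN, turning it into an inner join

Fix: Put 'c.amount > 126.14' in the JOIN's ON clause instead of WHERE

Corrected query:
SELECT p.name, c.amount FROM customers p LEFT JOIN purchases c ON c.customer_id = p.id AND c.amount > 126.14

Result:
name  | amount 
------+--------
Dave  | 1380.97
Dave  | 1944.7 
Grace | 403.93 
Grace | 956.79 
Grace | 1845.17
Alice | 613.79 
Eve   | 1960.52
Carol | NULL   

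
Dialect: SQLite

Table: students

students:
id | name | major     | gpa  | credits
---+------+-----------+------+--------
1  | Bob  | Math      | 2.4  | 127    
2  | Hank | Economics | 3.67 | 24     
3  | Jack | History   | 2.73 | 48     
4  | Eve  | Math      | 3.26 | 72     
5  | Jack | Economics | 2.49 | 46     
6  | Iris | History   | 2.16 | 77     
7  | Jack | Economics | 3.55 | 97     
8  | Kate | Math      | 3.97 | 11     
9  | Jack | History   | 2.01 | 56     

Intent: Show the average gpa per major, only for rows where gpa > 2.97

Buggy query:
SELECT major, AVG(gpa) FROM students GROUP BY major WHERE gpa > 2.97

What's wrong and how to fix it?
Bug: WHERE cannot follow GROUP BY

Fix: Place WHERE between FROM and GROUP BY

Corrected query:
SELECT major, AVG(gpa) FROM students WHERE gpa > 2.97 GROUP BY major

Result:
major     | AVG(gpa)
----------+---------
Economics | 3.61    
Math      | 3.615   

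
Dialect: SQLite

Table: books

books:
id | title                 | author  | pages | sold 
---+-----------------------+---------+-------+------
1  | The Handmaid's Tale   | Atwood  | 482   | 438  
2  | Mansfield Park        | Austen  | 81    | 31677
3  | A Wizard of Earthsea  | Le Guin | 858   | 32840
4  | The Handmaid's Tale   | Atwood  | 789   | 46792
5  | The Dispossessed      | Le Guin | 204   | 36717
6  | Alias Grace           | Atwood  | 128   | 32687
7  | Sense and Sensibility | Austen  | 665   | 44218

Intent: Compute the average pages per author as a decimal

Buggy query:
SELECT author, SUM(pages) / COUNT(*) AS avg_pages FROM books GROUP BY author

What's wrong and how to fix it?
Bug: Both operands are integers, so '/' performs integer division and truncates

Fix: Cast one side to REAL so the division keeps the fractional part

Corrected query:
SELECT author, SUM(pages) * 1.0 / COUNT(*) AS avg_pages FROM books GROUP BY author

Result:
author  | avg_pages 
--------+-----------
Atwood  | 466.333333
Austen  | 373       
Le Guin | 531       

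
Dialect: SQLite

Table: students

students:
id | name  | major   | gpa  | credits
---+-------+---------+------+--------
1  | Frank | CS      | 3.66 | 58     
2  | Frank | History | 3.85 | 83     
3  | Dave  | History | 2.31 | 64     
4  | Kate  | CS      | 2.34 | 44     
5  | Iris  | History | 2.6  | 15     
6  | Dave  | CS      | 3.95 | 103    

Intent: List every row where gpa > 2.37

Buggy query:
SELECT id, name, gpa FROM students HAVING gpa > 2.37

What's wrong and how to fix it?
Bug: This is a non-aggregate query (no GROUP BY, no aggregates), so in SQLite the HAVING clause is invalid here; a row-level condition belongs in WHERE

Fix: Use WHERE for row-level filtering

Corrected query:
SELECT id, name, gpa FROM students WHERE gpa > 2.37

Result:
id | name  | gpa 
---+-------+-----
1  | Frank | 3.66
2  | Frank | 3.85
5  | Iris  | 2.6 
6  | Dave  | 3.95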